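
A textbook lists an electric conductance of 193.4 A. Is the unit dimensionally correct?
No

electric conductance has SI base units: A^2 * s^3 / (kg * m^2)
A does NOT reduce to A^2 * s^3 / (kg * m^2); a valid unit for electric conductance would be e.g. S.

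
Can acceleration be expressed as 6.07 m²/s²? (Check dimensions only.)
No

acceleration has SI base units: m / s^2
m²/s² does NOT reduce to m / s^2; a valid unit for acceleration would be e.g. m/s².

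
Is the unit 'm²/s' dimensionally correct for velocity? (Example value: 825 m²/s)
No

velocity has SI base units: m / s
m²/s does NOT reduce to m / s; a valid unit for velocity would be e.g. m/s.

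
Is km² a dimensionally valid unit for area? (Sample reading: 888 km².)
Yes

area has SI base units: m^2
km² reduces to the same SI base units, so it is a valid unit for area.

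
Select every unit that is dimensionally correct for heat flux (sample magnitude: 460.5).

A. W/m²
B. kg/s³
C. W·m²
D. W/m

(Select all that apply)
A, B

heat flux has SI base units: kg / s^3

Checking each option against kg / s^3:
  A. W/m²: ✓ matches
  B. kg/s³: ✓ matches
  C. W·m²: ✗ does not match
  D. W/m: ✗ does not match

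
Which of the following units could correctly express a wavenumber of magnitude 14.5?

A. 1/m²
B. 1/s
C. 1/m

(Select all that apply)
C

wavenumber has SI base units: 1 / m

Checking each option against 1 / m:
  A. 1/m²: ✗ does not match
  B. 1/s: ✗ does not match
  C. 1/m: ✓ matches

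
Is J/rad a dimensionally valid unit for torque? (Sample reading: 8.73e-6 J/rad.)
Yes

torque has SI base units: kg * m^2 / s^2
J/rad reduces to the same SI base units, so it is a valid unit for torque.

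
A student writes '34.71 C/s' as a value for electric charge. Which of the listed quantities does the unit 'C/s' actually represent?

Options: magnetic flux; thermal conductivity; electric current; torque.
electric current

electric charge should have units dimensionally equivalent to A * s (e.g. C).
The given unit 'C/s' reduces to A. Of the listed options, that is the dimensionality of electric current.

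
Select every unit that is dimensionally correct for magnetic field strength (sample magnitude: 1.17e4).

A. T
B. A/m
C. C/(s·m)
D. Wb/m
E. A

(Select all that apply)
B, C

magnetic field strength has SI base units: A / m

Checking each option against A / m:
  A. T: ✗ does not match
  B. A/m: ✓ matches
  C. C/(s·m): ✓ matches
  D. Wb/m: ✗ does not match
  E. A: ✗ does not match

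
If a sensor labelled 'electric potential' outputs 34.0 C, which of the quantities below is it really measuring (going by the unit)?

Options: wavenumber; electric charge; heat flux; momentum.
electric charge

electric potential should have units dimensionally equivalent to kg * m^2 / (A * s^3) (e.g. V).
The given unit 'C' reduces to A * s. Of the listed options, that is the dimensionality of electric charge.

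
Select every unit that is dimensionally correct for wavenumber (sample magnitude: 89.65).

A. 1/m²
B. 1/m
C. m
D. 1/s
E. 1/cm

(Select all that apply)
B, E

wavenumber has SI base units: 1 / m

Checking each option against 1 / m:
  A. 1/m²: ✗ does not match
  B. 1/m: ✓ matches
  C. m: ✗ does not match
  D. 1/s: ✗ does not match
  E. 1/cm: ✓ matches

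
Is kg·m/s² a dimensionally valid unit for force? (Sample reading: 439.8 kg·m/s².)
Yes

force has SI base units: kg * m / s^2
kg·m/s² reduces to the same SI base units, so it is a valid unit for force.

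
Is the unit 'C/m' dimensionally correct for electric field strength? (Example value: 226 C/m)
No

electric field strength has SI base units: kg * m / (A * s^3)
C/m does NOT reduce to kg * m / (A * s^3); a valid unit for electric field strength would be e.g. V/m.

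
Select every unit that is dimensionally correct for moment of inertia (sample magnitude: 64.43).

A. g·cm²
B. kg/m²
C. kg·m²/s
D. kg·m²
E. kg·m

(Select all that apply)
A, D

moment of inertia has SI base units: kg * m^2

Checking each option against kg * m^2:
  A. g·cm²: ✓ matches
  B. kg/m²: ✗ does not match
  C. kg·m²/s: ✗ does not match
  D. kg·m²: ✓ matches
  E. kg·m: ✗ does not match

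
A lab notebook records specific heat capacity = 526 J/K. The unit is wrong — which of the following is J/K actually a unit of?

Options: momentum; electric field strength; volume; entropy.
entropy

specific heat capacity should have units dimensionally equivalent to m^2 / (s^2 * K) (e.g. J/(kg·K)).
The given unit 'J/K' reduces to kg * m^2 / (s^2 * K). Of the listed options, that is the dimensionality of entropy.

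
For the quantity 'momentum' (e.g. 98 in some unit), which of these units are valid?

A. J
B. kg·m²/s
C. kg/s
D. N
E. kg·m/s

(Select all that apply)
E

momentum has SI base units: kg * m / s

Checking each option against kg * m / s:
  A. J: ✗ does not match
  B. kg·m²/s: ✗ does not match
  C. kg/s: ✗ does not match
  D. N: ✗ does not match
  E. kg·m/s: ✓ matches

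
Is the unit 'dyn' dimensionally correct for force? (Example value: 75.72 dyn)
Yes

force has SI base units: kg * m / s^2
dyn reduces to the same SI base units, so it is a valid unit for force.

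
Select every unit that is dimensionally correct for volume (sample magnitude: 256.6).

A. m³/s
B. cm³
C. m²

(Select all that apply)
B

volume has SI base units: m^3

Checking each option against m^3:
  A. m³/s: ✗ does not match
  B. cm³: ✓ matches
  C. m²: ✗ does not match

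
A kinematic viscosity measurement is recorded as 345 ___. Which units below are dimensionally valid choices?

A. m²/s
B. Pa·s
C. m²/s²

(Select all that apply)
A

kinematic viscosity has SI base units: m^2 / s

Checking each option against m^2 / s:
  A. m²/s: ✓ matches
  B. Pa·s: ✗ does not match
  C. m²/s²: ✗ does not match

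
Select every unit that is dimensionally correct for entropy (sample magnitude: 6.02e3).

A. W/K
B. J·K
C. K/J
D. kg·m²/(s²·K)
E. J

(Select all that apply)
D

entropy has SI base units: kg * m^2 / (s^2 * K)

Checking each option against kg * m^2 / (s^2 * K):
  A. W/K: ✗ does not match
  B. J·K: ✗ does not match
  C. K/J: ✗ does not match
  D. kg·m²/(s²·K): ✓ matches
  E. J: ✗ does not match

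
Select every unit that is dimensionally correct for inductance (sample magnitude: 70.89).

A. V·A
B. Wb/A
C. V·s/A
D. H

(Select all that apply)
B, C, D

inductance has SI base units: kg * m^2 / (A^2 * s^2)

Checking each option against kg * m^2 / (A^2 * s^2):
  A. V·A: ✗ does not match
  B. Wb/A: ✓ matches
  C. V·s/A: ✓ matches
  D. H: ✓ matches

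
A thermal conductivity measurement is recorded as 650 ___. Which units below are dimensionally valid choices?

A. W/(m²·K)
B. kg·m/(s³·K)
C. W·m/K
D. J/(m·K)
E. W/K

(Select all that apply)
B

thermal conductivity has SI base units: kg * m / (s^3 * K)

Checking each option against kg * m / (s^3 * K):
  A. W/(m²·K): ✗ does not match
  B. kg·m/(s³·K): ✓ matches
  C. W·m/K: ✗ does not match
  D. J/(m·K): ✗ does not match
  E. W/K: ✗ does not match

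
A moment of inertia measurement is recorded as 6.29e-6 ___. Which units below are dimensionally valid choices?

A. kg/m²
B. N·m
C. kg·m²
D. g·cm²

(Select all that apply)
C, D

moment of inertia has SI base units: kg * m^2

Checking each option against kg * m^2:
  A. kg/m²: ✗ does not match
  B. N·m: ✗ does not match
  C. kg·m²: ✓ matches
  D. g·cm²: ✓ matches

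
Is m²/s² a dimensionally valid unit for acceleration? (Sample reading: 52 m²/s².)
No

acceleration has SI base units: m / s^2
m²/s² does NOT reduce to m / s^2; a valid unit for acceleration would be e.g. m/s².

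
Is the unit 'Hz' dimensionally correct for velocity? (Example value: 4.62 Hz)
No

velocity has SI base units: m / s
Hz does NOT reduce to m / s; a valid unit for velocity would be e.g. m/s.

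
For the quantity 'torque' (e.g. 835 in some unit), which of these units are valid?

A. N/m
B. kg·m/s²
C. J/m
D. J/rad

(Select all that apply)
D

torque has SI base units: kg * m^2 / s^2

Checking each option against kg * m^2 / s^2:
  A. N/m: ✗ does not match
  B. kg·m/s²: ✗ does not match
  C. J/m: ✗ does not match
  D. J/rad: ✓ matches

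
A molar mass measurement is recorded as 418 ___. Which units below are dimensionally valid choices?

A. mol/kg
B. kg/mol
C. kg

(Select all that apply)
B

molar mass has SI base units: kg / mol

Checking each option against kg / mol:
  A. mol/kg: ✗ does not match
  B. kg/mol: ✓ matches
  C. kg: ✗ does not match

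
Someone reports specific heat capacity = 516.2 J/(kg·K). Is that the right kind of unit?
Yes

specific heat capacity has SI base units: m^2 / (s^2 * K)
J/(kg·K) reduces to the same SI base units, so it is a valid unit for specific heat capacity.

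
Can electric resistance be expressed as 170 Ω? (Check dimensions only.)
Yes

electric resistance has SI base units: kg * m^2 / (A^2 * s^3)
Ω reduces to the same SI base units, so it is a valid unit for electric resistance.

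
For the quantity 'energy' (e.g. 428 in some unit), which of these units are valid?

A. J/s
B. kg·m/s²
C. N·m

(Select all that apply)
C

energy has SI base units: kg * m^2 / s^2

Checking each option against kg * m^2 / s^2:
  A. J/s: ✗ does not match
  B. kg·m/s²: ✗ does not match
  C. N·m: ✓ matches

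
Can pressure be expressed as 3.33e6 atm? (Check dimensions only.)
Yes

pressure has SI base units: kg / (m * s^2)
atm reduces to the same SI base units, so it is a valid unit for pressure.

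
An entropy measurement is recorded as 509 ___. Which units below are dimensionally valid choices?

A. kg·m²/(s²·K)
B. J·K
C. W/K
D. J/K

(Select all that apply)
A, D

entropy has SI base units: kg * m^2 / (s^2 * K)

Checking each option against kg * m^2 / (s^2 * K):
  A. kg·m²/(s²·K): ✓ matches
  B. J·K: ✗ does not match
  C. W/K: ✗ does not match
  D. J/K: ✓ matches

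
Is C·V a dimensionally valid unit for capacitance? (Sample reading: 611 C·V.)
No

capacitance has SI base units: A^2 * s^4 / (kg * m^2)
C·V does NOT reduce to A^2 * s^4 / (kg * m^2); a valid unit for capacitance would be e.g. F.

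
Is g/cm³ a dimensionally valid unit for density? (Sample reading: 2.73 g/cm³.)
Yes

density has SI base units: kg / m^3
g/cm³ reduces to the same SI base units, so it is a valid unit for density.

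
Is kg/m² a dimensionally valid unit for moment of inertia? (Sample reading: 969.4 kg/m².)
No

moment of inertia has SI base units: kg * m^2
kg/m² does NOT reduce to kg * m^2; a valid unit for moment of inertia would be e.g. kg·m².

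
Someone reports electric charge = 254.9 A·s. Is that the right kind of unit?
Yes

electric charge has SI base units: A * s
A·s reduces to the same SI base units, so it is a valid unit for electric charge.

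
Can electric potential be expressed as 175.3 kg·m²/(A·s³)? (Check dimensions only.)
Yes

electric potential has SI base units: kg * m^2 / (A * s^3)
kg·m²/(A·s³) reduces to the same SI base units, so it is a valid unit for electric potential.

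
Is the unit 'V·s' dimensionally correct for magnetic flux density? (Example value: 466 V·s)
No

magnetic flux density has SI base units: kg / (A * s^2)
V·s does NOT reduce to kg / (A * s^2); a valid unit for magnetic flux density would be e.g. T.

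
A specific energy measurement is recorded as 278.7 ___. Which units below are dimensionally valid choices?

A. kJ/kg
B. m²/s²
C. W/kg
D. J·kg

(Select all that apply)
A, B

specific energy has SI base units: m^2 / s^2

Checking each option against m^2 / s^2:
  A. kJ/kg: ✓ matches
  B. m²/s²: ✓ matches
  C. W/kg: ✗ does not match
  D. J·kg: ✗ does not match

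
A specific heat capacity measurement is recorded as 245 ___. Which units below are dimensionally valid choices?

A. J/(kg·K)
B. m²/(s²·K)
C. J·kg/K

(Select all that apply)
A, B

specific heat capacity has SI base units: m^2 / (s^2 * K)

Checking each option against m^2 / (s^2 * K):
  A. J/(kg·K): ✓ matches
  B. m²/(s²·K): ✓ matches
  C. J·kg/K: ✗ does not match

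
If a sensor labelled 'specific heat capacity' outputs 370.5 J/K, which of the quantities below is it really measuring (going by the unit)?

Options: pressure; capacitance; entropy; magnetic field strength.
entropy

specific heat capacity should have units dimensionally equivalent to m^2 / (s^2 * K) (e.g. J/(kg·K)).
The given unit 'J/K' reduces to kg * m^2 / (s^2 * K). Of the listed options, that is the dimensionality of entropy.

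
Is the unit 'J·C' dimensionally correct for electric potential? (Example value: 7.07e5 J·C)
No

electric potential has SI base units: kg * m^2 / (A * s^3)
J·C does NOT reduce to kg * m^2 / (A * s^3); a valid unit for electric potential would be e.g. V.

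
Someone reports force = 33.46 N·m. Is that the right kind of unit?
No

force has SI base units: kg * m / s^2
N·m does NOT reduce to kg * m / s^2; a valid unit for force would be e.g. N.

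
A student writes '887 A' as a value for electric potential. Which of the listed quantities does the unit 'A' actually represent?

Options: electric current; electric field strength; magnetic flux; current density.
electric current

electric potential should have units dimensionally equivalent to kg * m^2 / (A * s^3) (e.g. V).
The given unit 'A' reduces to A. Of the listed options, that is the dimensionality of electric current.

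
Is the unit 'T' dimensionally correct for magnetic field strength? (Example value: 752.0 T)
No

magnetic field strength has SI base units: A / m
T does NOT reduce to A / m; a valid unit for magnetic field strength would be e.g. A/m.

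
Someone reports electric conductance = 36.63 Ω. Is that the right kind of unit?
No

electric conductance has SI base units: A^2 * s^3 / (kg * m^2)
Ω does NOT reduce to A^2 * s^3 / (kg * m^2); a valid unit for electric conductance would be e.g. S.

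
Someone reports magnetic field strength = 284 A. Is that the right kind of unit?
No

magnetic field strength has SI base units: A / m
A does NOT reduce to A / m; a valid unit for magnetic field strength would be e.g. A/m.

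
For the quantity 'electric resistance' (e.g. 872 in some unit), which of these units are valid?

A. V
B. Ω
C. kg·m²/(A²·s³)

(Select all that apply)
B, C

electric resistance has SI base units: kg * m^2 / (A^2 * s^3)

Checking each option against kg * m^2 / (A^2 * s^3):
  A. V: ✗ does not match
  B. Ω: ✓ matches
  C. kg·m²/(A²·s³): ✓ matches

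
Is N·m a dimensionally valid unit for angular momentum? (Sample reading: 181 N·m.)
No

angular momentum has SI base units: kg * m^2 / s
N·m does NOT reduce to kg * m^2 / s; a valid unit for angular momentum would be e.g. kg·m²/s.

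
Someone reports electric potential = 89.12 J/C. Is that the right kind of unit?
Yes

electric potential has SI base units: kg * m^2 / (A * s^3)
J/C reduces to the same SI base units, so it is a valid unit for electric potential.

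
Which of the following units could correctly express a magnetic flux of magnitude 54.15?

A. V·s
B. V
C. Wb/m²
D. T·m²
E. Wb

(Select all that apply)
A, D, E

magnetic flux has SI base units: kg * m^2 / (A * s^2)

Checking each option against kg * m^2 / (A * s^2):
  A. V·s: ✓ matches
  B. V: ✗ does not match
  C. Wb/m²: ✗ does not match
  D. T·m²: ✓ matches
  E. Wb: ✓ matches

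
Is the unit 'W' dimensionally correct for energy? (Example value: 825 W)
No

energy has SI base units: kg * m^2 / s^2
W does NOT reduce to kg * m^2 / s^2; a valid unit for energy would be e.g. J.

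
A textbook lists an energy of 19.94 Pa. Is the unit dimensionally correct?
No

energy has SI base units: kg * m^2 / s^2
Pa does NOT reduce to kg * m^2 / s^2; a valid unit for energy would be e.g. J.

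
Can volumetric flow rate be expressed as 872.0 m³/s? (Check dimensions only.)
Yes

volumetric flow rate has SI base units: m^3 / s
m³/s reduces to the same SI base units, so it is a valid unit for volumetric flow rate.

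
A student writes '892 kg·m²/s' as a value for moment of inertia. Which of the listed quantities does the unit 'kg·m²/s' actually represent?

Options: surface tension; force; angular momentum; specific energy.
angular momentum

moment of inertia should have units dimensionally equivalent to kg * m^2 (e.g. kg·m²).
The given unit 'kg·m²/s' reduces to kg * m^2 / s. Of the listed options, that is the dimensionality of angular momentum.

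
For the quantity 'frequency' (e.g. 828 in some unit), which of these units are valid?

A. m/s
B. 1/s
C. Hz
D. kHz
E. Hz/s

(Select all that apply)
B, C, D

frequency has SI base units: 1 / s

Checking each option against 1 / s:
  A. m/s: ✗ does not match
  B. 1/s: ✓ matches
  C. Hz: ✓ matches
  D. kHz: ✓ matches
  E. Hz/s: ✗ does not match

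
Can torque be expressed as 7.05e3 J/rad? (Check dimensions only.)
Yes

torque has SI base units: kg * m^2 / s^2
J/rad reduces to the same SI base units, so it is a valid unit for torque.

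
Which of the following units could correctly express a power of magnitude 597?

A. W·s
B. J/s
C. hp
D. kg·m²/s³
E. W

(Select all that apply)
B, C, D, E

power has SI base units: kg * m^2 / s^3

Checking each option against kg * m^2 / s^3:
  A. W·s: ✗ does not match
  B. J/s: ✓ matches
  C. hp: ✓ matches
  D. kg·m²/s³: ✓ matches
  E. W: ✓ matches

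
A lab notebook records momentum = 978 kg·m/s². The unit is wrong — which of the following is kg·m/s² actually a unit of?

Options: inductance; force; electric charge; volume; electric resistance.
force

momentum should have units dimensionally equivalent to kg * m / s (e.g. kg·m/s).
The given unit 'kg·m/s²' reduces to kg * m / s^2. Of the listed options, that is the dimensionality of force.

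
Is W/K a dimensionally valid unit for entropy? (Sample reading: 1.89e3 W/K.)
No

entropy has SI base units: kg * m^2 / (s^2 * K)
W/K does NOT reduce to kg * m^2 / (s^2 * K); a valid unit for entropy would be e.g. J/K.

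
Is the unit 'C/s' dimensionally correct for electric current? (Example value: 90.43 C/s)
Yes

electric current has SI base units: A
C/s reduces to the same SI base units, so it is a valid unit for electric current.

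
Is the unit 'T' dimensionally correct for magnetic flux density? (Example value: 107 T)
Yes

magnetic flux density has SI base units: kg / (A * s^2)
T reduces to the same SI base units, so it is a valid unit for magnetic flux density.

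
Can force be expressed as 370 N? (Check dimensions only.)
Yes

force has SI base units: kg * m / s^2
N reduces to the same SI base units, so it is a valid unit for force.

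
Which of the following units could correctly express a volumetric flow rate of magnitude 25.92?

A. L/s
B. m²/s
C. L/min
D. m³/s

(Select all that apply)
A, C, D

volumetric flow rate has SI base units: m^3 / s

Checking each option against m^3 / s:
  A. L/s: ✓ matches
  B. m²/s: ✗ does not match
  C. L/min: ✓ matches
  D. m³/s: ✓ matches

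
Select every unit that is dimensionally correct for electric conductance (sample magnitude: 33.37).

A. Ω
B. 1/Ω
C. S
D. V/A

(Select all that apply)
B, C

electric conductance has SI base units: A^2 * s^3 / (kg * m^2)

Checking each option against A^2 * s^3 / (kg * m^2):
  A. Ω: ✗ does not match
  B. 1/Ω: ✓ matches
  C. S: ✓ matches
  D. V/A: ✗ does not match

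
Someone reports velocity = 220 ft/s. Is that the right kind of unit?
Yes

velocity has SI base units: m / s
ft/s reduces to the same SI base units, so it is a valid unit for velocity.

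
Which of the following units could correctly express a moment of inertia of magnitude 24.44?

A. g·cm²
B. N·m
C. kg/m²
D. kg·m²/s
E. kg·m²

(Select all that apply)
A, E

moment of inertia has SI base units: kg * m^2

Checking each option against kg * m^2:
  A. g·cm²: ✓ matches
  B. N·m: ✗ does not match
  C. kg/m²: ✗ does not match
  D. kg·m²/s: ✗ does not match
  E. kg·m²: ✓ matches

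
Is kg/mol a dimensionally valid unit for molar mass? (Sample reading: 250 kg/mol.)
Yes

molar mass has SI base units: kg / mol
kg/mol reduces to the same SI base units, so it is a valid unit for molar mass.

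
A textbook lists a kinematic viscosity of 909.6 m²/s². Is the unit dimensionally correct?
No

kinematic viscosity has SI base units: m^2 / s
m²/s² does NOT reduce to m^2 / s; a valid unit for kinematic viscosity would be e.g. m²/s.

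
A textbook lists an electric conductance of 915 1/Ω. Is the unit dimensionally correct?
Yes

electric conductance has SI base units: A^2 * s^3 / (kg * m^2)
1/Ω reduces to the same SI base units, so it is a valid unit for electric conductance.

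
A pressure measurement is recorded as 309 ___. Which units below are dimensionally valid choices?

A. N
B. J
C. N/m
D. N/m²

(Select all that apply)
D

pressure has SI base units: kg / (m * s^2)

Checking each option against kg / (m * s^2):
  A. N: ✗ does not match
  B. J: ✗ does not match
  C. N/m: ✗ does not match
  D. N/m²: ✓ matches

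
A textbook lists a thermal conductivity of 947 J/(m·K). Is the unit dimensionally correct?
No

thermal conductivity has SI base units: kg * m / (s^3 * K)
J/(m·K) does NOT reduce to kg * m / (s^3 * K); a valid unit for thermal conductivity would be e.g. W/(m·K).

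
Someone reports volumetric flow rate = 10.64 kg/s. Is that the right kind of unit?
No

volumetric flow rate has SI base units: m^3 / s
kg/s does NOT reduce to m^3 / s; a valid unit for volumetric flow rate would be e.g. m³/s.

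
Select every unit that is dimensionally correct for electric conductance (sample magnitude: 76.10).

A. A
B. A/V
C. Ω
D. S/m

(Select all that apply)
B

electric conductance has SI base units: A^2 * s^3 / (kg * m^2)

Checking each option against A^2 * s^3 / (kg * m^2):
  A. A: ✗ does not match
  B. A/V: ✓ matches
  C. Ω: ✗ does not match
  D. S/m: ✗ does not match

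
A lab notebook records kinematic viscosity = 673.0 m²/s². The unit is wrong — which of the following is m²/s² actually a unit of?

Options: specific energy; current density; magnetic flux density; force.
specific energy

kinematic viscosity should have units dimensionally equivalent to m^2 / s (e.g. m²/s).
The given unit 'm²/s²' reduces to m^2 / s^2. Of the listed options, that is the dimensionality of specific energy.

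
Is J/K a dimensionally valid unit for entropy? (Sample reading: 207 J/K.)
Yes

entropy has SI base units: kg * m^2 / (s^2 * K)
J/K reduces to the same SI base units, so it is a valid unit for entropy.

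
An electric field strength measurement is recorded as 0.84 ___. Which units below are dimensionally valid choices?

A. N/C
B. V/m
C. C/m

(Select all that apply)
A, B

electric field strength has SI base units: kg * m / (A * s^3)

Checking each option against kg * m / (A * s^3):
  A. N/C: ✓ matches
  B. V/m: ✓ matches
  C. C/m: ✗ does not match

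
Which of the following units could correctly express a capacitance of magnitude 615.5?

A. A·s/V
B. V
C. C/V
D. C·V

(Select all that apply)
A, C

capacitance has SI base units: A^2 * s^4 / (kg * m^2)

Checking each option against A^2 * s^4 / (kg * m^2):
  A. A·s/V: ✓ matches
  B. V: ✗ does not match
  C. C/V: ✓ matches
  D. C·V: ✗ does not match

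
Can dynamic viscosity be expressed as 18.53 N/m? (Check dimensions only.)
No

dynamic viscosity has SI base units: kg / (m * s)
N/m does NOT reduce to kg / (m * s); a valid unit for dynamic viscosity would be e.g. Pa·s.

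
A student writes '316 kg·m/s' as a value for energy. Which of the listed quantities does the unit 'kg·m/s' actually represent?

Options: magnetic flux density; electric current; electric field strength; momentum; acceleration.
momentum

energy should have units dimensionally equivalent to kg * m^2 / s^2 (e.g. J).
The given unit 'kg·m/s' reduces to kg * m / s. Of the listed options, that is the dimensionality of momentum.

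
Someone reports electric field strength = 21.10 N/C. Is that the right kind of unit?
Yes

electric field strength has SI base units: kg * m / (A * s^3)
N/C reduces to the same SI base units, so it is a valid unit for electric field strength.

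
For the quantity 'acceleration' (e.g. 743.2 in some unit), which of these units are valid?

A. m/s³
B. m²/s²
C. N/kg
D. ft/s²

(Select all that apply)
C, D

acceleration has SI base units: m / s^2

Checking each option against m / s^2:
  A. m/s³: ✗ does not match
  B. m²/s²: ✗ does not match
  C. N/kg: ✓ matches
  D. ft/s²: ✓ matches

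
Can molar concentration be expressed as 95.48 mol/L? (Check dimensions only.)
Yes

molar concentration has SI base units: mol / m^3
mol/L reduces to the same SI base units, so it is a valid unit for molar concentration.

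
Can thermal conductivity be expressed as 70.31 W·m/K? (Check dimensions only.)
No

thermal conductivity has SI base units: kg * m / (s^3 * K)
W·m/K does NOT reduce to kg * m / (s^3 * K); a valid unit for thermal conductivity would be e.g. W/(m·K).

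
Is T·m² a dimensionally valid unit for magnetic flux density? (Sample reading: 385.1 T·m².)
No

magnetic flux density has SI base units: kg / (A * s^2)
T·m² does NOT reduce to kg / (A * s^2); a valid unit for magnetic flux density would be e.g. T.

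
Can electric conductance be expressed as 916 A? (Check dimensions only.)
No

electric conductance has SI base units: A^2 * s^3 / (kg * m^2)
A does NOT reduce to A^2 * s^3 / (kg * m^2); a valid unit for electric conductance would be e.g. S.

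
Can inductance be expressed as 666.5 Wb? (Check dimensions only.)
No

inductance has SI base units: kg * m^2 / (A^2 * s^2)
Wb does NOT reduce to kg * m^2 / (A^2 * s^2); a valid unit for inductance would be e.g. H.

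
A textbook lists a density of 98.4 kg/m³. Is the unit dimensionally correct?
Yes

density has SI base units: kg / m^3
kg/m³ reduces to the same SI base units, so it is a valid unit for density.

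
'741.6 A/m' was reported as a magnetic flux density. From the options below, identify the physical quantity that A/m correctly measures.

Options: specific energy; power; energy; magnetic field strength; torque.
magnetic field strength

magnetic flux density should have units dimensionally equivalent to kg / (A * s^2) (e.g. T).
The given unit 'A/m' reduces to A / m. Of the listed options, that is the dimensionality of magnetic field strength.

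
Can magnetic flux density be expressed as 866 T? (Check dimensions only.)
Yes

magnetic flux density has SI base units: kg / (A * s^2)
T reduces to the same SI base units, so it is a valid unit for magnetic flux density.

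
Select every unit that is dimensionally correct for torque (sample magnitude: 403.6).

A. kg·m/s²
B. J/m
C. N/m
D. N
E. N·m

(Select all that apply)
E

torque has SI base units: kg * m^2 / s^2

Checking each option against kg * m^2 / s^2:
  A. kg·m/s²: ✗ does not match
  B. J/m: ✗ does not match
  C. N/m: ✗ does not match
  D. N: ✗ does not match
  E. N·m: ✓ matches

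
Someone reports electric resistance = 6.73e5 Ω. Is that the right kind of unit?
Yes

electric resistance has SI base units: kg * m^2 / (A^2 * s^3)
Ω reduces to the same SI base units, so it is a valid unit for electric resistance.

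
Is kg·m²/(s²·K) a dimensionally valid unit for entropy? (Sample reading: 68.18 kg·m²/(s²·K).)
Yes

entropy has SI base units: kg * m^2 / (s^2 * K)
kg·m²/(s²·K) reduces to the same SI base units, so it is a valid unit for entropy.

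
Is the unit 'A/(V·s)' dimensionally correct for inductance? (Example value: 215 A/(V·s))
No

inductance has SI base units: kg * m^2 / (A^2 * s^2)
A/(V·s) does NOT reduce to kg * m^2 / (A^2 * s^2); a valid unit for inductance would be e.g. H.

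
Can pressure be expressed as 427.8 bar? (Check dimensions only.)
Yes

pressure has SI base units: kg / (m * s^2)
bar reduces to the same SI base units, so it is a valid unit for pressure.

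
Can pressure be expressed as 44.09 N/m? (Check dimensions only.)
No

pressure has SI base units: kg / (m * s^2)
N/m does NOT reduce to kg / (m * s^2); a valid unit for pressure would be e.g. Pa.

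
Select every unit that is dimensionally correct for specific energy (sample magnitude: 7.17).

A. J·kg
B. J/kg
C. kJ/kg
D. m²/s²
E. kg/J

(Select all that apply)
B, C, D

specific energy has SI base units: m^2 / s^2

Checking each option against m^2 / s^2:
  A. J·kg: ✗ does not match
  B. J/kg: ✓ matches
  C. kJ/kg: ✓ matches
  D. m²/s²: ✓ matches
  E. kg/J: ✗ does not match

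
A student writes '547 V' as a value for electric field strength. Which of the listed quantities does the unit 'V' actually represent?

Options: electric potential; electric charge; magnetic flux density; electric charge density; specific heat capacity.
electric potential

electric field strength should have units dimensionally equivalent to kg * m / (A * s^3) (e.g. V/m).
The given unit 'V' reduces to kg * m^2 / (A * s^3). Of the listed options, that is the dimensionality of electric potential.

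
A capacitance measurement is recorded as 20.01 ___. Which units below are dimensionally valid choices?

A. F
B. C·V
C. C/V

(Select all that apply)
A, C

capacitance has SI base units: A^2 * s^4 / (kg * m^2)

Checking each option against A^2 * s^4 / (kg * m^2):
  A. F: ✓ matches
  B. C·V: ✗ does not match
  C. C/V: ✓ matches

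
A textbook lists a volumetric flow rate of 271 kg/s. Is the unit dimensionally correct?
No

volumetric flow rate has SI base units: m^3 / s
kg/s does NOT reduce to m^3 / s; a valid unit for volumetric flow rate would be e.g. m³/s.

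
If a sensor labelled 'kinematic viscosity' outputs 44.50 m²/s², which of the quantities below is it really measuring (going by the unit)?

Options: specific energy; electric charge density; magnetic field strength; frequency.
specific energy

kinematic viscosity should have units dimensionally equivalent to m^2 / s (e.g. m²/s).
The given unit 'm²/s²' reduces to m^2 / s^2. Of the listed options, that is the dimensionality of specific energy.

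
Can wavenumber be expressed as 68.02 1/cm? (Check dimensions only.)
Yes

wavenumber has SI base units: 1 / m
1/cm reduces to the same SI base units, so it is a valid unit for wavenumber.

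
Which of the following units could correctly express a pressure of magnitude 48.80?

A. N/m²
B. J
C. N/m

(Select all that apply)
A

pressure has SI base units: kg / (m * s^2)

Checking each option against kg / (m * s^2):
  A. N/m²: ✓ matches
  B. J: ✗ does not match
  C. N/m: ✗ does not match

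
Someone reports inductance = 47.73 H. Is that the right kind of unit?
Yes

inductance has SI base units: kg * m^2 / (A^2 * s^2)
H reduces to the same SI base units, so it is a valid unit for inductance.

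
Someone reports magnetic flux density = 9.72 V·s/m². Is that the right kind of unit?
Yes

magnetic flux density has SI base units: kg / (A * s^2)
V·s/m² reduces to the same SI base units, so it is a valid unit for magnetic flux density.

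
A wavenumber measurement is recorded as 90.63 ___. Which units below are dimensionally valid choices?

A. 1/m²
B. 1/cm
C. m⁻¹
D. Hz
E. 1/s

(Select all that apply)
B, C

wavenumber has SI base units: 1 / m

Checking each option against 1 / m:
  A. 1/m²: ✗ does not match
  B. 1/cm: ✓ matches
  C. m⁻¹: ✓ matches
  D. Hz: ✗ does not match
  E. 1/s: ✗ does not match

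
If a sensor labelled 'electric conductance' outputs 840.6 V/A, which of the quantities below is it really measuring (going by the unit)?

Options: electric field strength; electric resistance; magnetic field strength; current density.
electric resistance

electric conductance should have units dimensionally equivalent to A^2 * s^3 / (kg * m^2) (e.g. S).
The given unit 'V/A' reduces to kg * m^2 / (A^2 * s^3). Of the listed options, that is the dimensionality of electric resistance.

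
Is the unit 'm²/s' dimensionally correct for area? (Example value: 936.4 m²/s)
No

area has SI base units: m^2
m²/s does NOT reduce to m^2; a valid unit for area would be e.g. m².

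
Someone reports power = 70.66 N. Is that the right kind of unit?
No

power has SI base units: kg * m^2 / s^3
N does NOT reduce to kg * m^2 / s^3; a valid unit for power would be e.g. W.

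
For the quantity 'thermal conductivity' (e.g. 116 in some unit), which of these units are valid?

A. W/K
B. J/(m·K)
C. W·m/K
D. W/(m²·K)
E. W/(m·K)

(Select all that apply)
E

thermal conductivity has SI base units: kg * m / (s^3 * K)

Checking each option against kg * m / (s^3 * K):
  A. W/K: ✗ does not match
  B. J/(m·K): ✗ does not match
  C. W·m/K: ✗ does not match
  D. W/(m²·K): ✗ does not match
  E. W/(m·K): ✓ matches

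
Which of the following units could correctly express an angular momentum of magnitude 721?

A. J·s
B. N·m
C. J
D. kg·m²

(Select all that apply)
A

angular momentum has SI base units: kg * m^2 / s

Checking each option against kg * m^2 / s:
  A. J·s: ✓ matches
  B. N·m: ✗ does not match
  C. J: ✗ does not match
  D. kg·m²: ✗ does not match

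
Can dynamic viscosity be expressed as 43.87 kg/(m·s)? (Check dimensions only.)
Yes

dynamic viscosity has SI base units: kg / (m * s)
kg/(m·s) reduces to the same SI base units, so it is a valid unit for dynamic viscosity.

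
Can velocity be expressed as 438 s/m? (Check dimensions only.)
No

velocity has SI base units: m / s
s/m does NOT reduce to m / s; a valid unit for velocity would be e.g. m/s.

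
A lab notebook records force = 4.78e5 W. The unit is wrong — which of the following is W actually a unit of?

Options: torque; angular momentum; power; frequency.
power

force should have units dimensionally equivalent to kg * m / s^2 (e.g. N).
The given unit 'W' reduces to kg * m^2 / s^3. Of the listed options, that is the dimensionality of power.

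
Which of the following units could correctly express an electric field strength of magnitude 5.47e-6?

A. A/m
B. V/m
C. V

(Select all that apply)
B

electric field strength has SI base units: kg * m / (A * s^3)

Checking each option against kg * m / (A * s^3):
  A. A/m: ✗ does not match
  B. V/m: ✓ matches
  C. V: ✗ does not match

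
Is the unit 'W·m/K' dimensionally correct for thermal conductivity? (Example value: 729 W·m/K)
No

thermal conductivity has SI base units: kg * m / (s^3 * K)
W·m/K does NOT reduce to kg * m / (s^3 * K); a valid unit for thermal conductivity would be e.g. W/(m·K).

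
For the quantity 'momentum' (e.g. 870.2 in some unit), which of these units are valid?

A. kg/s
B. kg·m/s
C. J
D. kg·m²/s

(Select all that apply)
B

momentum has SI base units: kg * m / s

Checking each option against kg * m / s:
  A. kg/s: ✗ does not match
  B. kg·m/s: ✓ matches
  C. J: ✗ does not match
  D. kg·m²/s: ✗ does not match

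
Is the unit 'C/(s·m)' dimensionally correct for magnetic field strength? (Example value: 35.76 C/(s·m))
Yes

magnetic field strength has SI base units: A / m
C/(s·m) reduces to the same SI base units, so it is a valid unit for magnetic field strength.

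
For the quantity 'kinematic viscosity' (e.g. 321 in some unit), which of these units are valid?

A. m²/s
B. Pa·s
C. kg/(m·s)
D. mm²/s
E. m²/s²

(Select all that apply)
A, D

kinematic viscosity has SI base units: m^2 / s

Checking each option against m^2 / s:
  A. m²/s: ✓ matches
  B. Pa·s: ✗ does not match
  C. kg/(m·s): ✗ does not match
  D. mm²/s: ✓ matches
  E. m²/s²: ✗ does not match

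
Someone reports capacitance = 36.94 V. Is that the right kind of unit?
No

capacitance has SI base units: A^2 * s^4 / (kg * m^2)
V does NOT reduce to A^2 * s^4 / (kg * m^2); a valid unit for capacitance would be e.g. F.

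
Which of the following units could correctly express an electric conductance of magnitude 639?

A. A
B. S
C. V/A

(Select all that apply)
B

electric conductance has SI base units: A^2 * s^3 / (kg * m^2)

Checking each option against A^2 * s^3 / (kg * m^2):
  A. A: ✗ does not match
  B. S: ✓ matches
  C. V/A: ✗ does not match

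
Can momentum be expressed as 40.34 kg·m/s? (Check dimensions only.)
Yes

momentum has SI base units: kg * m / s
kg·m/s reduces to the same SI base units, so it is a valid unit for momentum.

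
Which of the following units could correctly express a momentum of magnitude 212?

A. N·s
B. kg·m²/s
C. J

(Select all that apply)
A

momentum has SI base units: kg * m / s

Checking each option against kg * m / s:
  A. N·s: ✓ matches
  B. kg·m²/s: ✗ does not match
  C. J: ✗ does not match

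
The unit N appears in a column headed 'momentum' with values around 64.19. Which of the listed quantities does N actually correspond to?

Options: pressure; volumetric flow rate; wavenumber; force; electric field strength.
force

momentum should have units dimensionally equivalent to kg * m / s (e.g. kg·m/s).
The given unit 'N' reduces to kg * m / s^2. Of the listed options, that is the dimensionality of force.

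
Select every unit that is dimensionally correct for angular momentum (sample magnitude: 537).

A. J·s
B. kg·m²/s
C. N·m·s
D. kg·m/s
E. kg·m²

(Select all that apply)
A, B, C

angular momentum has SI base units: kg * m^2 / s

Checking each option against kg * m^2 / s:
  A. J·s: ✓ matches
  B. kg·m²/s: ✓ matches
  C. N·m·s: ✓ matches
  D. kg·m/s: ✗ does not match
  E. kg·m²: ✗ does not match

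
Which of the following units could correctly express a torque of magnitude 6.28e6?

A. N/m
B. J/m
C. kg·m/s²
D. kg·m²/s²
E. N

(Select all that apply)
D

torque has SI base units: kg * m^2 / s^2

Checking each option against kg * m^2 / s^2:
  A. N/m: ✗ does not match
  B. J/m: ✗ does not match
  C. kg·m/s²: ✗ does not match
  D. kg·m²/s²: ✓ matches
  E. N: ✗ does not match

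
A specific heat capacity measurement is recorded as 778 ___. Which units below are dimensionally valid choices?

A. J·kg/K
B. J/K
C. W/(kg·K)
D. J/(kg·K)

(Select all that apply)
D

specific heat capacity has SI base units: m^2 / (s^2 * K)

Checking each option against m^2 / (s^2 * K):
  A. J·kg/K: ✗ does not match
  B. J/K: ✗ does not match
  C. W/(kg·K): ✗ does not match
  D. J/(kg·K): ✓ matches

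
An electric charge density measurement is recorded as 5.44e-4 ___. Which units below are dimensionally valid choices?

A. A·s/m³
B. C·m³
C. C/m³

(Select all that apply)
A, C

electric charge density has SI base units: A * s / m^3

Checking each option against A * s / m^3:
  A. A·s/m³: ✓ matches
  B. C·m³: ✗ does not match
  C. C/m³: ✓ matches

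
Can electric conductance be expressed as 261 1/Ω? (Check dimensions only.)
Yes

electric conductance has SI base units: A^2 * s^3 / (kg * m^2)
1/Ω reduces to the same SI base units, so it is a valid unit for electric conductance.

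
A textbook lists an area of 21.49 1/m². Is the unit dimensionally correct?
No

area has SI base units: m^2
1/m² does NOT reduce to m^2; a valid unit for area would be e.g. m².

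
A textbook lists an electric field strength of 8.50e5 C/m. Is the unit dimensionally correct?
No

electric field strength has SI base units: kg * m / (A * s^3)
C/m does NOT reduce to kg * m / (A * s^3); a valid unit for electric field strength would be e.g. V/m.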